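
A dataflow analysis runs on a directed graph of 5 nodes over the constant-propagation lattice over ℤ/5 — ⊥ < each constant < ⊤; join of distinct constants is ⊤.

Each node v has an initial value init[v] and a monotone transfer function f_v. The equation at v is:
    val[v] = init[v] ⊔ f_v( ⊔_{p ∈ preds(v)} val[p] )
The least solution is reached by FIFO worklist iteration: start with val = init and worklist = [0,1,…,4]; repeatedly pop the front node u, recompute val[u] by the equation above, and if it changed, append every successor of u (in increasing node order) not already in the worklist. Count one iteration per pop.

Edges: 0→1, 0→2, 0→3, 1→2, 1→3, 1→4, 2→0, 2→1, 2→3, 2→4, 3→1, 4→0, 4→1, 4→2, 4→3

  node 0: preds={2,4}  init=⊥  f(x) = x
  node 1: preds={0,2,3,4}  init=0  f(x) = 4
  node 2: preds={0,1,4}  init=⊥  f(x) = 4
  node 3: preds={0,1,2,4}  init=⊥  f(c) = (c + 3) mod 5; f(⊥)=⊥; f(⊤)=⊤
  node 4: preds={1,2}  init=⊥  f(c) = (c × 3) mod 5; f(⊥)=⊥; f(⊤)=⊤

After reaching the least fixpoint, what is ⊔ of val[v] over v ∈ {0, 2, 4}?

⊤

Worklist (9 pops):
  #1 pop 0: in=⊥ → ⊥ (no change)
  #2 pop 1: in=⊥ → ⊤ (was 0); enqueue []
  #3 pop 2: in=⊤ → 4 (was ⊥); enqueue [0,1]
  #4 pop 3: in=⊤ → ⊤ (was ⊥); enqueue []
  #5 pop 4: in=⊤ → ⊤ (was ⊥); enqueue [2,3]
  #6 pop 0: in=⊤ → ⊤ (was ⊥); enqueue []
  #7 pop 1: in=⊤ → ⊤ (no change)
  #8 pop 2: in=⊤ → 4 (no change)
  #9 pop 3: in=⊤ → ⊤ (no change)

Fixpoint:
  val[0] = ⊤
  val[1] = ⊤
  val[2] = 4
  val[3] = ⊤
  val[4] = ⊤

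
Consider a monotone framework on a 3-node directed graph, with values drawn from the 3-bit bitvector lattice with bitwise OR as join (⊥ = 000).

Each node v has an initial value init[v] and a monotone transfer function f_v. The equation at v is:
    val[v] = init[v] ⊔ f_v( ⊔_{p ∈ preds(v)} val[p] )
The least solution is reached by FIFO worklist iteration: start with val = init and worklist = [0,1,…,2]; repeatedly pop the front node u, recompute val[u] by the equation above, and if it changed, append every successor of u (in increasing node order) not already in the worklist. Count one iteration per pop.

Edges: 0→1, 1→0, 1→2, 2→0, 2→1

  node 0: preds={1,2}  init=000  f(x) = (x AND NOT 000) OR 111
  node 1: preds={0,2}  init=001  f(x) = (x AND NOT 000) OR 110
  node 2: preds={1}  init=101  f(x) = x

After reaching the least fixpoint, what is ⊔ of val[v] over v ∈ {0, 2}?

Worklist (5 pops):
  #1 pop 0: in=101 → 111 (was 000); enqueue []
  #2 pop 1: in=111 → 111 (was 001); enqueue [0]
  #3 pop 2: in=111 → 111 (was 101); enqueue [1]
  #4 pop 0: in=111 → 111 (no change)
  #5 pop 1: in=111 → 111 (no change)

Fixpoint:
  val[0] = 111
  val[1] = 111
  val[2] = 111

111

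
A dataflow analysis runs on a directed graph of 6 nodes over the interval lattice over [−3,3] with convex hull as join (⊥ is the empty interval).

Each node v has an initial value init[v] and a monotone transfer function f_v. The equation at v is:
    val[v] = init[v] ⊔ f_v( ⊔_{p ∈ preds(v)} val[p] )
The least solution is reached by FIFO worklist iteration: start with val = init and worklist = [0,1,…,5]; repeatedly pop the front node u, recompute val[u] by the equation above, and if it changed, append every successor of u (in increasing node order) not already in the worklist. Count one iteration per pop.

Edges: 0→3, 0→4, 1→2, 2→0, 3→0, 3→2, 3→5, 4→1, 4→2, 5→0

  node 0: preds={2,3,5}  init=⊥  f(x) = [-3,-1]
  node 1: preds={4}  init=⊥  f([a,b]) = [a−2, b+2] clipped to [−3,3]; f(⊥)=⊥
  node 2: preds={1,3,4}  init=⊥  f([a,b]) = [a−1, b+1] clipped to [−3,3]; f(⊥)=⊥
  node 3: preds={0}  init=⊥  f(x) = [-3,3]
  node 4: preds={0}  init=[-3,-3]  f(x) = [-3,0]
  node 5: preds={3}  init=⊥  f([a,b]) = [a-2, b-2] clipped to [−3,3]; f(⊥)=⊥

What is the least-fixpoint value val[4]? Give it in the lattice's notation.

Worklist (11 pops):
  #1 pop 0: in=⊥ → [-3,-1] (was ⊥); enqueue []
  #2 pop 1: in=[-3,-3] → [-3,-1] (was ⊥); enqueue []
  #3 pop 2: in=[-3,-1] → [-3,0] (was ⊥); enqueue [0]
  #4 pop 3: in=[-3,-1] → [-3,3] (was ⊥); enqueue [2]
  #5 pop 4: in=[-3,-1] → [-3,0] (was [-3,-3]); enqueue [1]
  #6 pop 5: in=[-3,3] → [-3,1] (was ⊥); enqueue []
  #7 pop 0: in=[-3,3] → [-3,-1] (no change)
  #8 pop 2: in=[-3,3] → [-3,3] (was [-3,0]); enqueue [0]
  #9 pop 1: in=[-3,0] → [-3,2] (was [-3,-1]); enqueue [2]
  #10 pop 0: in=[-3,3] → [-3,-1] (no change)
  #11 pop 2: in=[-3,3] → [-3,3] (no change)

Fixpoint:
  val[0] = [-3,-1]
  val[1] = [-3,2]
  val[2] = [-3,3]
  val[3] = [-3,3]
  val[4] = [-3,0]
  val[5] = [-3,1]

[-3,0]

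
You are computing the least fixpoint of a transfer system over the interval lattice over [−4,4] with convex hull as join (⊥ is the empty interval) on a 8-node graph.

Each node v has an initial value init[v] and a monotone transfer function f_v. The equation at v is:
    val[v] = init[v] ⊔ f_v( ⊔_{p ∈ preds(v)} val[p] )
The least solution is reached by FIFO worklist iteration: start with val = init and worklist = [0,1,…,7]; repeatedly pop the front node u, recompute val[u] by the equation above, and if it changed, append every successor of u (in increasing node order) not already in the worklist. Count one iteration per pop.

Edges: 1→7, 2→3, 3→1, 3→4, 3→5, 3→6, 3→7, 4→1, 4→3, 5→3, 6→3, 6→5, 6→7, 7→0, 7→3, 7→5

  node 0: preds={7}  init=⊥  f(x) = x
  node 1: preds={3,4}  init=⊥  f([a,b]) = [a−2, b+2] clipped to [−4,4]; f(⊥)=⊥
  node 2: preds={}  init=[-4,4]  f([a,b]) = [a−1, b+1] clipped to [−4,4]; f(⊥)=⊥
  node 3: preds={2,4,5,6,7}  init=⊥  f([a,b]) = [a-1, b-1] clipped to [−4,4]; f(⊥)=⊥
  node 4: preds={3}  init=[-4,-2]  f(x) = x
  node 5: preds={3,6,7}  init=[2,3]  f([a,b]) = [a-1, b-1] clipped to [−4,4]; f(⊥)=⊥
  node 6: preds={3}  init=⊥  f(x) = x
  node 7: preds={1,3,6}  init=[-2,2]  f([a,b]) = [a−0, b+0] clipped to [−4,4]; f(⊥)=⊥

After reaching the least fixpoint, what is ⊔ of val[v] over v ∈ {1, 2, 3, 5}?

Iteration log — 16 steps:
  step 1. node 0  ⊔preds=[-2,2]  new=[-2,2]  old=⊥  +wl: 
  step 2. node 1  ⊔preds=[-4,-2]  new=[-4,0]  old=⊥  +wl: 
  step 3. node 2  ⊔preds=⊥  new=[-4,4]  stable
  step 4. node 3  ⊔preds=[-4,4]  new=[-4,3]  old=⊥  +wl: 1
  step 5. node 4  ⊔preds=[-4,3]  new=[-4,3]  old=[-4,-2]  +wl: 3
  step 6. node 5  ⊔preds=[-4,3]  new=[-4,3]  old=[2,3]  +wl: 
  step 7. node 6  ⊔preds=[-4,3]  new=[-4,3]  old=⊥  +wl: 5
  step 8. node 7  ⊔preds=[-4,3]  new=[-4,3]  old=[-2,2]  +wl: 0
  step 9. node 1  ⊔preds=[-4,3]  new=[-4,4]  old=[-4,0]  +wl: 7
  step 10. node 3  ⊔preds=[-4,4]  new=[-4,3]  stable
  step 11. node 5  ⊔preds=[-4,3]  new=[-4,3]  stable
  step 12. node 0  ⊔preds=[-4,3]  new=[-4,3]  old=[-2,2]  +wl: 
  step 13. node 7  ⊔preds=[-4,4]  new=[-4,4]  old=[-4,3]  +wl: 0,3,5
  step 14. node 0  ⊔preds=[-4,4]  new=[-4,4]  old=[-4,3]  +wl: 
  step 15. node 3  ⊔preds=[-4,4]  new=[-4,3]  stable
  step 16. node 5  ⊔preds=[-4,4]  new=[-4,3]  stable

Least fixpoint reached:
  node 0: [-4,4]
  node 1: [-4,4]
  node 2: [-4,4]
  node 3: [-4,3]
  node 4: [-4,3]
  node 5: [-4,3]
  node 6: [-4,3]
  node 7: [-4,4]

[-4,4]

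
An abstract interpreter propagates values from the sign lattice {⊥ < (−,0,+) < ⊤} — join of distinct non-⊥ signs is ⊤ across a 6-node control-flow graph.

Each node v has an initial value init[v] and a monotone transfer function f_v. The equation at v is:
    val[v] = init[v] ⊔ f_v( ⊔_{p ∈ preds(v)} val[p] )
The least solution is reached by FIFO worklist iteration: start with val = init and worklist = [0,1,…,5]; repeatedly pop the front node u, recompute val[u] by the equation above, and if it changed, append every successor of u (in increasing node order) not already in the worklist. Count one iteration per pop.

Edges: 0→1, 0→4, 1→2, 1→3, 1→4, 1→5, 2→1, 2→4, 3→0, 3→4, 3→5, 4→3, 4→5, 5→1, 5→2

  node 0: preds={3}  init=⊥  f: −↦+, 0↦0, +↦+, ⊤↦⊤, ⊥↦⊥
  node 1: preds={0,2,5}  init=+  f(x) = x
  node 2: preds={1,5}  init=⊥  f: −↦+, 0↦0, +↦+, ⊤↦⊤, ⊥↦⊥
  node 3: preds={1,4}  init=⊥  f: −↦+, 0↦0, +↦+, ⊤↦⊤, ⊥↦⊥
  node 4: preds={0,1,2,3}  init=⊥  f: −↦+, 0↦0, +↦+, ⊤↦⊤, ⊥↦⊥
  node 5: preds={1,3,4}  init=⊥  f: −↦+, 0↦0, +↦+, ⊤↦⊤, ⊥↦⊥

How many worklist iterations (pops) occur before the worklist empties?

Worklist (12 pops):
  #1 pop 0: in=⊥ → ⊥ (no change)
  #2 pop 1: in=⊥ → + (no change)
  #3 pop 2: in=+ → + (was ⊥); enqueue [1]
  #4 pop 3: in=+ → + (was ⊥); enqueue [0]
  #5 pop 4: in=+ → + (was ⊥); enqueue [3]
  #6 pop 5: in=+ → + (was ⊥); enqueue [2]
  #7 pop 1: in=+ → + (no change)
  #8 pop 0: in=+ → + (was ⊥); enqueue [1,4]
  #9 pop 3: in=+ → + (no change)
  #10 pop 2: in=+ → + (no change)
  #11 pop 1: in=+ → + (no change)
  #12 pop 4: in=+ → + (no change)

Fixpoint:
  val[0] = +
  val[1] = +
  val[2] = +
  val[3] = +
  val[4] = +
  val[5] = +

12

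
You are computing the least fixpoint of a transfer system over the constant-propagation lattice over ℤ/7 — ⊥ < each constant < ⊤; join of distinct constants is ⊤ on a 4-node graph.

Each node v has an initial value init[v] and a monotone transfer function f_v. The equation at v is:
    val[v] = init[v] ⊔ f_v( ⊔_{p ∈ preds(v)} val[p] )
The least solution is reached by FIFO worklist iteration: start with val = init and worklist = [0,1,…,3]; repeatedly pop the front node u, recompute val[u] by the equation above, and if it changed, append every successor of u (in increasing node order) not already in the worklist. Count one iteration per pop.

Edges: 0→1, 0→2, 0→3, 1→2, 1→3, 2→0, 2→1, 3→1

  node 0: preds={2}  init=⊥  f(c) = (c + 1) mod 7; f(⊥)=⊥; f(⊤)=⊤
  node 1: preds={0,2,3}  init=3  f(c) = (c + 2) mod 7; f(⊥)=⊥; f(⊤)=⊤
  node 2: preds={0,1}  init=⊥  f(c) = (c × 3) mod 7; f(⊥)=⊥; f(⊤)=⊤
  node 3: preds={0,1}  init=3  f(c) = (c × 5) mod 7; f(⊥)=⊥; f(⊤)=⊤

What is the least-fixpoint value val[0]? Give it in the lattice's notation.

Worklist (8 pops):
  #1 pop 0: in=⊥ → ⊥ (no change)
  #2 pop 1: in=3 → ⊤ (was 3); enqueue []
  #3 pop 2: in=⊤ → ⊤ (was ⊥); enqueue [0,1]
  #4 pop 3: in=⊤ → ⊤ (was 3); enqueue []
  #5 pop 0: in=⊤ → ⊤ (was ⊥); enqueue [2,3]
  #6 pop 1: in=⊤ → ⊤ (no change)
  #7 pop 2: in=⊤ → ⊤ (no change)
  #8 pop 3: in=⊤ → ⊤ (no change)

Fixpoint:
  val[0] = ⊤
  val[1] = ⊤
  val[2] = ⊤
  val[3] = ⊤

⊤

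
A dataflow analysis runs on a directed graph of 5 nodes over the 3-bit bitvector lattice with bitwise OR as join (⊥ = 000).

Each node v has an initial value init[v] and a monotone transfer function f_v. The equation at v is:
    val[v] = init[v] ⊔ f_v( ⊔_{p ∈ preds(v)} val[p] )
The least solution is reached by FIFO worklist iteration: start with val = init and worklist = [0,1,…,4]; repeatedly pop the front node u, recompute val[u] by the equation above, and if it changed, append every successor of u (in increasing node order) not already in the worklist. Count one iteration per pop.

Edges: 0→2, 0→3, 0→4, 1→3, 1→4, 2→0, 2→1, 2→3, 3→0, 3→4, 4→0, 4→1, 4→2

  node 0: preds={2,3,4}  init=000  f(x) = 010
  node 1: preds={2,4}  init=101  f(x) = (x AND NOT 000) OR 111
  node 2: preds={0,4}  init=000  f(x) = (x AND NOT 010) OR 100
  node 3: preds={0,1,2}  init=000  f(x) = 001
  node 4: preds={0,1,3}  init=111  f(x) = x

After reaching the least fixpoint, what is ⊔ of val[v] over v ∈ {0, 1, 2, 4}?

Worklist (7 pops):
  #1 pop 0: in=111 → 010 (was 000); enqueue []
  #2 pop 1: in=111 → 111 (was 101); enqueue []
  #3 pop 2: in=111 → 101 (was 000); enqueue [0,1]
  #4 pop 3: in=111 → 001 (was 000); enqueue []
  #5 pop 4: in=111 → 111 (no change)
  #6 pop 0: in=111 → 010 (no change)
  #7 pop 1: in=111 → 111 (no change)

Fixpoint:
  val[0] = 010
  val[1] = 111
  val[2] = 101
  val[3] = 001
  val[4] = 111

111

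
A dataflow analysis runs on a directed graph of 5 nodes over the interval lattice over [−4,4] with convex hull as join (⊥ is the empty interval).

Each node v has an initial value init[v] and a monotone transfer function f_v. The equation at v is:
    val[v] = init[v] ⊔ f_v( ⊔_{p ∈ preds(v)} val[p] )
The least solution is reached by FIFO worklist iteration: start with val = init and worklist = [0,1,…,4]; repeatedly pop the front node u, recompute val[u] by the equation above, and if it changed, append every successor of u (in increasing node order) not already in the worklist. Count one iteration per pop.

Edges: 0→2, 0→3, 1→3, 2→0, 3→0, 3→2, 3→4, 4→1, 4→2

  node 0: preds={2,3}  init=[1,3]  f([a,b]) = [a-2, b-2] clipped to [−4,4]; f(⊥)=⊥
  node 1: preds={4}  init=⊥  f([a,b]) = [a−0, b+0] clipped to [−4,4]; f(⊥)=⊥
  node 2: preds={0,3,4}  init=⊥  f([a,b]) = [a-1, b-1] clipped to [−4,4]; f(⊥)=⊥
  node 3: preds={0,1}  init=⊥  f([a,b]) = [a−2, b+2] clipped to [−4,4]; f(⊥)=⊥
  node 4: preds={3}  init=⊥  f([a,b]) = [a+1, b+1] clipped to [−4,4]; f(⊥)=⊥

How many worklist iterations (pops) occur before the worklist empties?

Worklist (16 pops):
  #1 pop 0: in=⊥ → [1,3] (no change)
  #2 pop 1: in=⊥ → ⊥ (no change)
  #3 pop 2: in=[1,3] → [0,2] (was ⊥); enqueue [0]
  #4 pop 3: in=[1,3] → [-1,4] (was ⊥); enqueue [2]
  #5 pop 4: in=[-1,4] → [0,4] (was ⊥); enqueue [1]
  #6 pop 0: in=[-1,4] → [-3,3] (was [1,3]); enqueue [3]
  #7 pop 2: in=[-3,4] → [-4,3] (was [0,2]); enqueue [0]
  #8 pop 1: in=[0,4] → [0,4] (was ⊥); enqueue []
  #9 pop 3: in=[-3,4] → [-4,4] (was [-1,4]); enqueue [2,4]
  #10 pop 0: in=[-4,4] → [-4,3] (was [-3,3]); enqueue [3]
  #11 pop 2: in=[-4,4] → [-4,3] (no change)
  #12 pop 4: in=[-4,4] → [-3,4] (was [0,4]); enqueue [1,2]
  #13 pop 3: in=[-4,4] → [-4,4] (no change)
  #14 pop 1: in=[-3,4] → [-3,4] (was [0,4]); enqueue [3]
  #15 pop 2: in=[-4,4] → [-4,3] (no change)
  #16 pop 3: in=[-4,4] → [-4,4] (no change)

Fixpoint:
  val[0] = [-4,3]
  val[1] = [-3,4]
  val[2] = [-4,3]
  val[3] = [-4,4]
  val[4] = [-3,4]

16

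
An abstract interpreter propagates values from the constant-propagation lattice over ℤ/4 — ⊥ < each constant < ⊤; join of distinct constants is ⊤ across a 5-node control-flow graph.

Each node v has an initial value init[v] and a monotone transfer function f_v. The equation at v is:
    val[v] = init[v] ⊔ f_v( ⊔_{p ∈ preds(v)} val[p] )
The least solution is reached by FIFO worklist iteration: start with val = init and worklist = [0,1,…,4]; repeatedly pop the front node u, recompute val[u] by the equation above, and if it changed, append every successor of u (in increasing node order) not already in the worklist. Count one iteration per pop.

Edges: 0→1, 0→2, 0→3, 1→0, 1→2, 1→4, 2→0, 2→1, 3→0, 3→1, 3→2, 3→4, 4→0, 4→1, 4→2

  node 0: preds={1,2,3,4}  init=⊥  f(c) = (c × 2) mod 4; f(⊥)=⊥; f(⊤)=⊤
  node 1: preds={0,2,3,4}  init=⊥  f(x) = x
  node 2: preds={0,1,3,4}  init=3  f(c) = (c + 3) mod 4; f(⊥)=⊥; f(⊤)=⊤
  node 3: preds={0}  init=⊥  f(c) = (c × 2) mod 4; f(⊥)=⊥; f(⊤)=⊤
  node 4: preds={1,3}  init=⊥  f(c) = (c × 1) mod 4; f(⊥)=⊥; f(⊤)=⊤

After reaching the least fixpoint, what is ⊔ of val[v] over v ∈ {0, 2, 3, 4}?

⊤

Iteration log — 13 steps:
  step 1. node 0  ⊔preds=3  new=2  old=⊥  +wl: 
  step 2. node 1  ⊔preds=⊤  new=⊤  old=⊥  +wl: 0
  step 3. node 2  ⊔preds=⊤  new=⊤  old=3  +wl: 1
  step 4. node 3  ⊔preds=2  new=0  old=⊥  +wl: 2
  step 5. node 4  ⊔preds=⊤  new=⊤  old=⊥  +wl: 
  step 6. node 0  ⊔preds=⊤  new=⊤  old=2  +wl: 3
  step 7. node 1  ⊔preds=⊤  new=⊤  stable
  step 8. node 2  ⊔preds=⊤  new=⊤  stable
  step 9. node 3  ⊔preds=⊤  new=⊤  old=0  +wl: 0,1,2,4
  step 10. node 0  ⊔preds=⊤  new=⊤  stable
  step 11. node 1  ⊔preds=⊤  new=⊤  stable
  step 12. node 2  ⊔preds=⊤  new=⊤  stable
  step 13. node 4  ⊔preds=⊤  new=⊤  stable

Least fixpoint reached:
  node 0: ⊤
  node 1: ⊤
  node 2: ⊤
  node 3: ⊤
  node 4: ⊤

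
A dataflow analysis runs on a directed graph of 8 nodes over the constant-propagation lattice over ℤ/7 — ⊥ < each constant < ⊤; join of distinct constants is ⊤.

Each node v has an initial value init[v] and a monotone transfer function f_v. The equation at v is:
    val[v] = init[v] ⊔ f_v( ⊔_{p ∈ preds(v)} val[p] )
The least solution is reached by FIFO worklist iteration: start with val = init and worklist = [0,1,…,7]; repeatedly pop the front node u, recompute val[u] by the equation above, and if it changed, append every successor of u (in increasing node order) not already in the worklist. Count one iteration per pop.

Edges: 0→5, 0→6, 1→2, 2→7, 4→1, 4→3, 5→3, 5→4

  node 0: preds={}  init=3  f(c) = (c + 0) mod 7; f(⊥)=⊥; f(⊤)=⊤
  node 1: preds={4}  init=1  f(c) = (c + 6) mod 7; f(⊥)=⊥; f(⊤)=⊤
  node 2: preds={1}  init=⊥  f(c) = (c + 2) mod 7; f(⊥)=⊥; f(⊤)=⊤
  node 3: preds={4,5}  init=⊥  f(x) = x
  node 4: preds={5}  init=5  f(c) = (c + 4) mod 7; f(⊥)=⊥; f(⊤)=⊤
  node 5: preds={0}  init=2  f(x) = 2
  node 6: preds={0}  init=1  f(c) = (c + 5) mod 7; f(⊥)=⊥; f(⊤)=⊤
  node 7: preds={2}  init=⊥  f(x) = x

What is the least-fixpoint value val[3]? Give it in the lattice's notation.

⊤

Iteration log — 10 steps:
  step 1. node 0  ⊔preds=⊥  new=3  stable
  step 2. node 1  ⊔preds=5  new=⊤  old=1  +wl: 
  step 3. node 2  ⊔preds=⊤  new=⊤  old=⊥  +wl: 
  step 4. node 3  ⊔preds=⊤  new=⊤  old=⊥  +wl: 
  step 5. node 4  ⊔preds=2  new=⊤  old=5  +wl: 1,3
  step 6. node 5  ⊔preds=3  new=2  stable
  step 7. node 6  ⊔preds=3  new=1  stable
  step 8. node 7  ⊔preds=⊤  new=⊤  old=⊥  +wl: 
  step 9. node 1  ⊔preds=⊤  new=⊤  stable
  step 10. node 3  ⊔preds=⊤  new=⊤  stable

Least fixpoint reached:
  node 0: 3
  node 1: ⊤
  node 2: ⊤
  node 3: ⊤
  node 4: ⊤
  node 5: 2
  node 6: 1
  node 7: ⊤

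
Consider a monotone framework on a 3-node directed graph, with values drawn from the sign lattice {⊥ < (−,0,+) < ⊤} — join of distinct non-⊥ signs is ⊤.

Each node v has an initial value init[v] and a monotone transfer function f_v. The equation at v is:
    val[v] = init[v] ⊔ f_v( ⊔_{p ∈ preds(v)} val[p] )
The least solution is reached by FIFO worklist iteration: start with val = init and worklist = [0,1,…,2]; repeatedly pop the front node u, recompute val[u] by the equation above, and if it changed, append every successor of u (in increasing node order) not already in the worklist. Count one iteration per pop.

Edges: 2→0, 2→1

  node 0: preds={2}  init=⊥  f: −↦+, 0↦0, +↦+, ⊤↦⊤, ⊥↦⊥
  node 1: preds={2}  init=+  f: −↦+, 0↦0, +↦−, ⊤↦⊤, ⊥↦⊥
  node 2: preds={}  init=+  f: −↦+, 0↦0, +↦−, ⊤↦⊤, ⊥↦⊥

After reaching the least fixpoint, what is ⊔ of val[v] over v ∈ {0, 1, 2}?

Worklist (3 pops):
  #1 pop 0: in=+ → + (was ⊥); enqueue []
  #2 pop 1: in=+ → ⊤ (was +); enqueue []
  #3 pop 2: in=⊥ → + (no change)

Fixpoint:
  val[0] = +
  val[1] = ⊤
  val[2] = +

⊤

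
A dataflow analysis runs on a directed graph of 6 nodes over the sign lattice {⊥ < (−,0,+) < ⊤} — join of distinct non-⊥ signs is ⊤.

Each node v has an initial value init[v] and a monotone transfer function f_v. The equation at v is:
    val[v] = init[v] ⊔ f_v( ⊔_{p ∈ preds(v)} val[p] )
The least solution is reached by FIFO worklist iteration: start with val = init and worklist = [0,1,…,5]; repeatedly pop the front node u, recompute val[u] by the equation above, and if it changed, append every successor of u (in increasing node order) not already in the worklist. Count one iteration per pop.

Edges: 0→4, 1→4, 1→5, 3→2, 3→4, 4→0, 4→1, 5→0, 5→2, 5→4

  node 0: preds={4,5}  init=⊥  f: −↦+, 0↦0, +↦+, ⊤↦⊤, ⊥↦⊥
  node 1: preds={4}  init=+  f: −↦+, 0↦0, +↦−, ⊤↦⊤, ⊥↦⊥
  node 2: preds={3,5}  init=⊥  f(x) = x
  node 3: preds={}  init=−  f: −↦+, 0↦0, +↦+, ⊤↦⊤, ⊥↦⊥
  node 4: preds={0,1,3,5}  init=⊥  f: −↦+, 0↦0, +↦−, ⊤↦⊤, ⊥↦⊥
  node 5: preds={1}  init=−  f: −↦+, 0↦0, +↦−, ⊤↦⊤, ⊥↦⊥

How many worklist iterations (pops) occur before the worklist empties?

13

Worklist (13 pops):
  #1 pop 0: in=− → + (was ⊥); enqueue []
  #2 pop 1: in=⊥ → + (no change)
  #3 pop 2: in=− → − (was ⊥); enqueue []
  #4 pop 3: in=⊥ → − (no change)
  #5 pop 4: in=⊤ → ⊤ (was ⊥); enqueue [0,1]
  #6 pop 5: in=+ → − (no change)
  #7 pop 0: in=⊤ → ⊤ (was +); enqueue [4]
  #8 pop 1: in=⊤ → ⊤ (was +); enqueue [5]
  #9 pop 4: in=⊤ → ⊤ (no change)
  #10 pop 5: in=⊤ → ⊤ (was −); enqueue [0,2,4]
  #11 pop 0: in=⊤ → ⊤ (no change)
  #12 pop 2: in=⊤ → ⊤ (was −); enqueue []
  #13 pop 4: in=⊤ → ⊤ (no change)

Fixpoint:
  val[0] = ⊤
  val[1] = ⊤
  val[2] = ⊤
  val[3] = −
  val[4] = ⊤
  val[5] = ⊤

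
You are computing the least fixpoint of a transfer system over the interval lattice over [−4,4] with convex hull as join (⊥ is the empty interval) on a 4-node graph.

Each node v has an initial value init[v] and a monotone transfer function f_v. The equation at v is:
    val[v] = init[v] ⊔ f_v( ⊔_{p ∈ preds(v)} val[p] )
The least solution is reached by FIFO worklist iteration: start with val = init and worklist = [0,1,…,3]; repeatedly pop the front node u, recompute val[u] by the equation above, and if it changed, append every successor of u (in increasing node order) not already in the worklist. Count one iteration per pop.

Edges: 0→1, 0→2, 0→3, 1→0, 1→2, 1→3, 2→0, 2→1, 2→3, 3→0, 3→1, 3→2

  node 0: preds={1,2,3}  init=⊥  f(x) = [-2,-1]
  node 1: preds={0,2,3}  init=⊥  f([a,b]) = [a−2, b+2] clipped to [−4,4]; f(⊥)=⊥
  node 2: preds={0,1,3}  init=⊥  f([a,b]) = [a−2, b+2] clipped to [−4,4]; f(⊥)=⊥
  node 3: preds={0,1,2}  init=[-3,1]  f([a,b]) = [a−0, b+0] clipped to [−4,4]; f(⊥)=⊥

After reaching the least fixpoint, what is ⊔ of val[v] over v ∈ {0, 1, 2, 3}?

Worklist (9 pops):
  #1 pop 0: in=[-3,1] → [-2,-1] (was ⊥); enqueue []
  #2 pop 1: in=[-3,1] → [-4,3] (was ⊥); enqueue [0]
  #3 pop 2: in=[-4,3] → [-4,4] (was ⊥); enqueue [1]
  #4 pop 3: in=[-4,4] → [-4,4] (was [-3,1]); enqueue [2]
  #5 pop 0: in=[-4,4] → [-2,-1] (no change)
  #6 pop 1: in=[-4,4] → [-4,4] (was [-4,3]); enqueue [0,3]
  #7 pop 2: in=[-4,4] → [-4,4] (no change)
  #8 pop 0: in=[-4,4] → [-2,-1] (no change)
  #9 pop 3: in=[-4,4] → [-4,4] (no change)

Fixpoint:
  val[0] = [-2,-1]
  val[1] = [-4,4]
  val[2] = [-4,4]
  val[3] = [-4,4]

[-4,4]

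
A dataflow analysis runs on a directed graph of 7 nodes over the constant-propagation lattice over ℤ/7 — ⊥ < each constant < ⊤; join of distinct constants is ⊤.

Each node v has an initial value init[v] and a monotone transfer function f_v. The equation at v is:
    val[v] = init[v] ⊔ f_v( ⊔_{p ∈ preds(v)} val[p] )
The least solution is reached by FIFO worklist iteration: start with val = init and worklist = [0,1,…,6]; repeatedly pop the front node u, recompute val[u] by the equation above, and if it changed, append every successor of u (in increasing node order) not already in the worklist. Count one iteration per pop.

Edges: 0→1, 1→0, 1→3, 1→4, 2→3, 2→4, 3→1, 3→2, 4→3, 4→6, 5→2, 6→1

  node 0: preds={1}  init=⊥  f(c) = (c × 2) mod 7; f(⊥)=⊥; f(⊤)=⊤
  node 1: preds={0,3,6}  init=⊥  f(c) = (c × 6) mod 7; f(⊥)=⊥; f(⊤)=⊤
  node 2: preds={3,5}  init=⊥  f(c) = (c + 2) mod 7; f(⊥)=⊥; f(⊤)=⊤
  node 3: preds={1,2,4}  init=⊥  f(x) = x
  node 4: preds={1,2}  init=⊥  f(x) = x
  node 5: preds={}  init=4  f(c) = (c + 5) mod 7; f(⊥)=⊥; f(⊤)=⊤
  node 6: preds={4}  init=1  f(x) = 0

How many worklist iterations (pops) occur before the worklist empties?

17

Iteration log — 17 steps:
  step 1. node 0  ⊔preds=⊥  new=⊥  stable
  step 2. node 1  ⊔preds=1  new=6  old=⊥  +wl: 0
  step 3. node 2  ⊔preds=4  new=6  old=⊥  +wl: 
  step 4. node 3  ⊔preds=6  new=6  old=⊥  +wl: 1,2
  step 5. node 4  ⊔preds=6  new=6  old=⊥  +wl: 3
  step 6. node 5  ⊔preds=⊥  new=4  stable
  step 7. node 6  ⊔preds=6  new=⊤  old=1  +wl: 
  step 8. node 0  ⊔preds=6  new=5  old=⊥  +wl: 
  step 9. node 1  ⊔preds=⊤  new=⊤  old=6  +wl: 0,4
  step 10. node 2  ⊔preds=⊤  new=⊤  old=6  +wl: 
  step 11. node 3  ⊔preds=⊤  new=⊤  old=6  +wl: 1,2
  step 12. node 0  ⊔preds=⊤  new=⊤  old=5  +wl: 
  step 13. node 4  ⊔preds=⊤  new=⊤  old=6  +wl: 3,6
  step 14. node 1  ⊔preds=⊤  new=⊤  stable
  step 15. node 2  ⊔preds=⊤  new=⊤  stable
  step 16. node 3  ⊔preds=⊤  new=⊤  stable
  step 17. node 6  ⊔preds=⊤  new=⊤  stable

Least fixpoint reached:
  node 0: ⊤
  node 1: ⊤
  node 2: ⊤
  node 3: ⊤
  node 4: ⊤
  node 5: 4
  node 6: ⊤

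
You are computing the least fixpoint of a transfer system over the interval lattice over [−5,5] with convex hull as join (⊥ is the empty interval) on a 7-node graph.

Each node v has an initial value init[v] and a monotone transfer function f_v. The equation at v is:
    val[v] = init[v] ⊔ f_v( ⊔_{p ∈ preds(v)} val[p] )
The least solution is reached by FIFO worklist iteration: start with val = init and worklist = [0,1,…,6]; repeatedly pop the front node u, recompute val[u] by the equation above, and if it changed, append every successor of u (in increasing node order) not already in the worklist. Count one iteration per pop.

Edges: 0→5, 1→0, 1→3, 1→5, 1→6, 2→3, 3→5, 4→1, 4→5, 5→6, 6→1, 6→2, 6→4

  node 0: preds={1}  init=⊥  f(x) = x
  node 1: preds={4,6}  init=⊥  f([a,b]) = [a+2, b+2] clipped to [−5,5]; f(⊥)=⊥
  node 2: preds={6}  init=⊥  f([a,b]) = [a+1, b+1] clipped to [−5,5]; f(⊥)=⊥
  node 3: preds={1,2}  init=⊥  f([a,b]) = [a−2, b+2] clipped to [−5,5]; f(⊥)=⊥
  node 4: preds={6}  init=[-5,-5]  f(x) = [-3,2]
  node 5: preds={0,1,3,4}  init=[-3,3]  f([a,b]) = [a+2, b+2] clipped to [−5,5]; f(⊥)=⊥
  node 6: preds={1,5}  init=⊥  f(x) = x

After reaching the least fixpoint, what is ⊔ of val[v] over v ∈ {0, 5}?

[-3,5]

Trace (19 dequeues):
  [1] u=0 | in ⊥ | out ⊥ | ==
  [2] u=1 | in [-5,-5] | out [-3,-3] | prev ⊥ | push {0}
  [3] u=2 | in ⊥ | out ⊥ | ==
  [4] u=3 | in [-3,-3] | out [-5,-1] | prev ⊥ | push {}
  [5] u=4 | in ⊥ | out [-5,2] | prev [-5,-5] | push {1}
  [6] u=5 | in [-5,2] | out [-3,4] | prev [-3,3] | push {}
  [7] u=6 | in [-3,4] | out [-3,4] | prev ⊥ | push {2,4}
  [8] u=0 | in [-3,-3] | out [-3,-3] | prev ⊥ | push {5}
  [9] u=1 | in [-5,4] | out [-3,5] | prev [-3,-3] | push {0,3,6}
  [10] u=2 | in [-3,4] | out [-2,5] | prev ⊥ | push {}
  [11] u=4 | in [-3,4] | out [-5,2] | ==
  [12] u=5 | in [-5,5] | out [-3,5] | prev [-3,4] | push {}
  [13] u=0 | in [-3,5] | out [-3,5] | prev [-3,-3] | push {5}
  [14] u=3 | in [-3,5] | out [-5,5] | prev [-5,-1] | push {}
  [15] u=6 | in [-3,5] | out [-3,5] | prev [-3,4] | push {1,2,4}
  [16] u=5 | in [-5,5] | out [-3,5] | ==
  [17] u=1 | in [-5,5] | out [-3,5] | ==
  [18] u=2 | in [-3,5] | out [-2,5] | ==
  [19] u=4 | in [-3,5] | out [-5,2] | ==

Converged values:
  [0] [-3,5]
  [1] [-3,5]
  [2] [-2,5]
  [3] [-5,5]
  [4] [-5,2]
  [5] [-3,5]
  [6] [-3,5]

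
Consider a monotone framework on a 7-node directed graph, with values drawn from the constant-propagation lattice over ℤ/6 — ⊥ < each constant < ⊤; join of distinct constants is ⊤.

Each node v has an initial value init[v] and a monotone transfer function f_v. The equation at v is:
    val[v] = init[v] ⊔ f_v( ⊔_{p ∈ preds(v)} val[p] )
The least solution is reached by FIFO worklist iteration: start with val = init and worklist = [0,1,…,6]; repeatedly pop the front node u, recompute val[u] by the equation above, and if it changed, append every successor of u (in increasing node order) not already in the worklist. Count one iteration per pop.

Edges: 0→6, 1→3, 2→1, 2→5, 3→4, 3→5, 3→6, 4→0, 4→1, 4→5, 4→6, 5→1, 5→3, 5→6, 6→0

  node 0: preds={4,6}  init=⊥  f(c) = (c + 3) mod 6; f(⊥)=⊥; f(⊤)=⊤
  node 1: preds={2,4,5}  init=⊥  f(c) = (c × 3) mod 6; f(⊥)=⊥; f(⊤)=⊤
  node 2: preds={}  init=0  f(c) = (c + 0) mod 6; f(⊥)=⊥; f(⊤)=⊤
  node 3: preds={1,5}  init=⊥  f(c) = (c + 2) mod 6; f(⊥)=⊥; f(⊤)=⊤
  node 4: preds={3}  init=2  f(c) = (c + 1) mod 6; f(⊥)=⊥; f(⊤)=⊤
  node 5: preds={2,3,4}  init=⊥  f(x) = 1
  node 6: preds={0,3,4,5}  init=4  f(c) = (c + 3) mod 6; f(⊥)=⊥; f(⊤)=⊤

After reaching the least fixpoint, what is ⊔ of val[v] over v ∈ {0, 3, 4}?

Worklist (10 pops):
  #1 pop 0: in=⊤ → ⊤ (was ⊥); enqueue []
  #2 pop 1: in=⊤ → ⊤ (was ⊥); enqueue []
  #3 pop 2: in=⊥ → 0 (no change)
  #4 pop 3: in=⊤ → ⊤ (was ⊥); enqueue []
  #5 pop 4: in=⊤ → ⊤ (was 2); enqueue [0,1]
  #6 pop 5: in=⊤ → 1 (was ⊥); enqueue [3]
  #7 pop 6: in=⊤ → ⊤ (was 4); enqueue []
  #8 pop 0: in=⊤ → ⊤ (no change)
  #9 pop 1: in=⊤ → ⊤ (no change)
  #10 pop 3: in=⊤ → ⊤ (no change)

Fixpoint:
  val[0] = ⊤
  val[1] = ⊤
  val[2] = 0
  val[3] = ⊤
  val[4] = ⊤
  val[5] = 1
  val[6] = ⊤

⊤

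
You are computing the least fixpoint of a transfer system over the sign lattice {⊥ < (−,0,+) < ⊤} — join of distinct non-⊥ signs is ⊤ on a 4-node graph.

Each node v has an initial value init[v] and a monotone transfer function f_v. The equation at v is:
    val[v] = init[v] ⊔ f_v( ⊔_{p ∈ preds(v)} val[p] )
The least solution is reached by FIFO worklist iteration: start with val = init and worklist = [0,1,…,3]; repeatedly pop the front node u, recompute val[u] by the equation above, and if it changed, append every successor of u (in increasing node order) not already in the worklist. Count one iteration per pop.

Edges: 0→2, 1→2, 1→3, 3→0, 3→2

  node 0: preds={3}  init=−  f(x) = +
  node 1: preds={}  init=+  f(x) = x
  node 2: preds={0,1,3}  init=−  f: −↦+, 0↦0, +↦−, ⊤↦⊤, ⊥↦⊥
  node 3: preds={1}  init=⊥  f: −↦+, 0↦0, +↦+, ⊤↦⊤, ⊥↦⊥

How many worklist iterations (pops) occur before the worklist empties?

Worklist (6 pops):
  #1 pop 0: in=⊥ → ⊤ (was −); enqueue []
  #2 pop 1: in=⊥ → + (no change)
  #3 pop 2: in=⊤ → ⊤ (was −); enqueue []
  #4 pop 3: in=+ → + (was ⊥); enqueue [0,2]
  #5 pop 0: in=+ → ⊤ (no change)
  #6 pop 2: in=⊤ → ⊤ (no change)

Fixpoint:
  val[0] = ⊤
  val[1] = +
  val[2] = ⊤
  val[3] = +

6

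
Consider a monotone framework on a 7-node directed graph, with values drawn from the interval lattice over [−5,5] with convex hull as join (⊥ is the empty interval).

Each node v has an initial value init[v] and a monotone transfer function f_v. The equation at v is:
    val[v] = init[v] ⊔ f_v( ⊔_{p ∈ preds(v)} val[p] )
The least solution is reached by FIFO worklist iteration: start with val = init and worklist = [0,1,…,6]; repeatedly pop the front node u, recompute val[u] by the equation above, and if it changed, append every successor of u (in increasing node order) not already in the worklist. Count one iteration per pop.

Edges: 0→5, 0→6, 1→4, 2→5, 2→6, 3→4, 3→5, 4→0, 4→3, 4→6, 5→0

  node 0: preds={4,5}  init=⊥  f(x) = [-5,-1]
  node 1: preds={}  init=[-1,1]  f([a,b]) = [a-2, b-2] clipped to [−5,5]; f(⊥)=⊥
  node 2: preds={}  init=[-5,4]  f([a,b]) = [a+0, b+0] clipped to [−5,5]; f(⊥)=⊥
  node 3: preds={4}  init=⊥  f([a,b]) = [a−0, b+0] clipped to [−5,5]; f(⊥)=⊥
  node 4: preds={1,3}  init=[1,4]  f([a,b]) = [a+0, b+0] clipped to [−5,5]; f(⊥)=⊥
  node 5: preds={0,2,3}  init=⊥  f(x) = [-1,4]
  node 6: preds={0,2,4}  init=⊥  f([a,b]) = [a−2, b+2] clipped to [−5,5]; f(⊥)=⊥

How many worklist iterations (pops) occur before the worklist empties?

Worklist (11 pops):
  #1 pop 0: in=[1,4] → [-5,-1] (was ⊥); enqueue []
  #2 pop 1: in=⊥ → [-1,1] (no change)
  #3 pop 2: in=⊥ → [-5,4] (no change)
  #4 pop 3: in=[1,4] → [1,4] (was ⊥); enqueue []
  #5 pop 4: in=[-1,4] → [-1,4] (was [1,4]); enqueue [0,3]
  #6 pop 5: in=[-5,4] → [-1,4] (was ⊥); enqueue []
  #7 pop 6: in=[-5,4] → [-5,5] (was ⊥); enqueue []
  #8 pop 0: in=[-1,4] → [-5,-1] (no change)
  #9 pop 3: in=[-1,4] → [-1,4] (was [1,4]); enqueue [4,5]
  #10 pop 4: in=[-1,4] → [-1,4] (no change)
  #11 pop 5: in=[-5,4] → [-1,4] (no change)

Fixpoint:
  val[0] = [-5,-1]
  val[1] = [-1,1]
  val[2] = [-5,4]
  val[3] = [-1,4]
  val[4] = [-1,4]
  val[5] = [-1,4]
  val[6] = [-5,5]

11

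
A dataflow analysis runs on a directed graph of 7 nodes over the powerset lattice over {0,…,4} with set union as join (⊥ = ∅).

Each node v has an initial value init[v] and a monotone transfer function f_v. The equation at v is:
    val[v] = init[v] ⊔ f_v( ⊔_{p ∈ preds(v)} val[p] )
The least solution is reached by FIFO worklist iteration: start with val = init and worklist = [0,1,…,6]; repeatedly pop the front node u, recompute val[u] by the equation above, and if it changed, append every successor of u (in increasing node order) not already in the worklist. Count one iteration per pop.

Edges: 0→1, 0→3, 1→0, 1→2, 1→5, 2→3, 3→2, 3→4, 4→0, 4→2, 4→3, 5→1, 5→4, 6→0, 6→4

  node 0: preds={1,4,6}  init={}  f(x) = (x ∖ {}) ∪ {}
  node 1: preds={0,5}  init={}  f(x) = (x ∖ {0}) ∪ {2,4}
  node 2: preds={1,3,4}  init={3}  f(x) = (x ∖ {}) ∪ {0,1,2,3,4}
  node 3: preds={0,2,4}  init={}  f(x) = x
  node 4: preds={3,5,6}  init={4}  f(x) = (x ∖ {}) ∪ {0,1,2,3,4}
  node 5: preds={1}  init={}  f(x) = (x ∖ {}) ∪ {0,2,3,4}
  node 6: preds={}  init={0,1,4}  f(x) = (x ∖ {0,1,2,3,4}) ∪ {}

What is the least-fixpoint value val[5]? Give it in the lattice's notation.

{0,1,2,3,4}

Iteration log — 15 steps:
  step 1. node 0  ⊔preds={0,1,4}  new={0,1,4}  old={}  +wl: 
  step 2. node 1  ⊔preds={0,1,4}  new={1,2,4}  old={}  +wl: 0
  step 3. node 2  ⊔preds={1,2,4}  new={0,1,2,3,4}  old={3}  +wl: 
  step 4. node 3  ⊔preds={0,1,2,3,4}  new={0,1,2,3,4}  old={}  +wl: 2
  step 5. node 4  ⊔preds={0,1,2,3,4}  new={0,1,2,3,4}  old={4}  +wl: 3
  step 6. node 5  ⊔preds={1,2,4}  new={0,1,2,3,4}  old={}  +wl: 1,4
  step 7. node 6  ⊔preds={}  new={0,1,4}  stable
  step 8. node 0  ⊔preds={0,1,2,3,4}  new={0,1,2,3,4}  old={0,1,4}  +wl: 
  step 9. node 2  ⊔preds={0,1,2,3,4}  new={0,1,2,3,4}  stable
  step 10. node 3  ⊔preds={0,1,2,3,4}  new={0,1,2,3,4}  stable
  step 11. node 1  ⊔preds={0,1,2,3,4}  new={1,2,3,4}  old={1,2,4}  +wl: 0,2,5
  step 12. node 4  ⊔preds={0,1,2,3,4}  new={0,1,2,3,4}  stable
  step 13. node 0  ⊔preds={0,1,2,3,4}  new={0,1,2,3,4}  stable
  step 14. node 2  ⊔preds={0,1,2,3,4}  new={0,1,2,3,4}  stable
  step 15. node 5  ⊔preds={1,2,3,4}  new={0,1,2,3,4}  stable

Least fixpoint reached:
  node 0: {0,1,2,3,4}
  node 1: {1,2,3,4}
  node 2: {0,1,2,3,4}
  node 3: {0,1,2,3,4}
  node 4: {0,1,2,3,4}
  node 5: {0,1,2,3,4}
  node 6: {0,1,4}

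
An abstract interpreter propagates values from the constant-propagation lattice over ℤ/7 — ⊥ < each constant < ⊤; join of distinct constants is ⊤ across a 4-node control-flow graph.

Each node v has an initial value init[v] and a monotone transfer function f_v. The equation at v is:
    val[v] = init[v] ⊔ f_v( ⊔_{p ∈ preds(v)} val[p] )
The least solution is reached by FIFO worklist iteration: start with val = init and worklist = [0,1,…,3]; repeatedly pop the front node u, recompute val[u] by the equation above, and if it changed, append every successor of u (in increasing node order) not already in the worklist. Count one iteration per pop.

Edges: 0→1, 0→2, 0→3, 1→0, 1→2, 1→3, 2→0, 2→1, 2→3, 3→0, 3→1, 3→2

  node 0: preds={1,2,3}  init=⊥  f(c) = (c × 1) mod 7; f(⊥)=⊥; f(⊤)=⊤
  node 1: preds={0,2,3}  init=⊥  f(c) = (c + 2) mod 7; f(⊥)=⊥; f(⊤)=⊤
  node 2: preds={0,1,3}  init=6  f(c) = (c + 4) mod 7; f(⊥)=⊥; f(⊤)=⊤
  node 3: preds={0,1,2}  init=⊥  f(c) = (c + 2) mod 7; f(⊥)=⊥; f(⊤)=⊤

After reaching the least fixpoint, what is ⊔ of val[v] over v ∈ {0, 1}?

⊤

Iteration log — 9 steps:
  step 1. node 0  ⊔preds=6  new=6  old=⊥  +wl: 
  step 2. node 1  ⊔preds=6  new=1  old=⊥  +wl: 0
  step 3. node 2  ⊔preds=⊤  new=⊤  old=6  +wl: 1
  step 4. node 3  ⊔preds=⊤  new=⊤  old=⊥  +wl: 2
  step 5. node 0  ⊔preds=⊤  new=⊤  old=6  +wl: 3
  step 6. node 1  ⊔preds=⊤  new=⊤  old=1  +wl: 0
  step 7. node 2  ⊔preds=⊤  new=⊤  stable
  step 8. node 3  ⊔preds=⊤  new=⊤  stable
  step 9. node 0  ⊔preds=⊤  new=⊤  stable

Least fixpoint reached:
  node 0: ⊤
  node 1: ⊤
  node 2: ⊤
  node 3: ⊤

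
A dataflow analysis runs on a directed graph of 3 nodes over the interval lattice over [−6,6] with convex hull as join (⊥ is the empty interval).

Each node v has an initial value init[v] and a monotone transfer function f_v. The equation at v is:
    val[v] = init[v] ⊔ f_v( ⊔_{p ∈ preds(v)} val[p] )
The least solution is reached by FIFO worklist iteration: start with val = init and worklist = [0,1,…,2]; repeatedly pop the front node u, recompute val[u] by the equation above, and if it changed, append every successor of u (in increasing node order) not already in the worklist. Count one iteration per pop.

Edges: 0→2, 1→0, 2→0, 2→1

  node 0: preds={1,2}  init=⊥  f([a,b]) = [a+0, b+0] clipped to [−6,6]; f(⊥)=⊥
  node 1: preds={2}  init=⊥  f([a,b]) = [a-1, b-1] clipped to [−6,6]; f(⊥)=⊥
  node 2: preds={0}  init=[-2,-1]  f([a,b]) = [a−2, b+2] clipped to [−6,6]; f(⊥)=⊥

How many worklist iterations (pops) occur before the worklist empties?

16

Trace (16 dequeues):
  [1] u=0 | in [-2,-1] | out [-2,-1] | prev ⊥ | push {}
  [2] u=1 | in [-2,-1] | out [-3,-2] | prev ⊥ | push {0}
  [3] u=2 | in [-2,-1] | out [-4,1] | prev [-2,-1] | push {1}
  [4] u=0 | in [-4,1] | out [-4,1] | prev [-2,-1] | push {2}
  [5] u=1 | in [-4,1] | out [-5,0] | prev [-3,-2] | push {0}
  [6] u=2 | in [-4,1] | out [-6,3] | prev [-4,1] | push {1}
  [7] u=0 | in [-6,3] | out [-6,3] | prev [-4,1] | push {2}
  [8] u=1 | in [-6,3] | out [-6,2] | prev [-5,0] | push {0}
  [9] u=2 | in [-6,3] | out [-6,5] | prev [-6,3] | push {1}
  [10] u=0 | in [-6,5] | out [-6,5] | prev [-6,3] | push {2}
  [11] u=1 | in [-6,5] | out [-6,4] | prev [-6,2] | push {0}
  [12] u=2 | in [-6,5] | out [-6,6] | prev [-6,5] | push {1}
  [13] u=0 | in [-6,6] | out [-6,6] | prev [-6,5] | push {2}
  [14] u=1 | in [-6,6] | out [-6,5] | prev [-6,4] | push {0}
  [15] u=2 | in [-6,6] | out [-6,6] | ==
  [16] u=0 | in [-6,6] | out [-6,6] | ==

Converged values:
  [0] [-6,6]
  [1] [-6,5]
  [2] [-6,6]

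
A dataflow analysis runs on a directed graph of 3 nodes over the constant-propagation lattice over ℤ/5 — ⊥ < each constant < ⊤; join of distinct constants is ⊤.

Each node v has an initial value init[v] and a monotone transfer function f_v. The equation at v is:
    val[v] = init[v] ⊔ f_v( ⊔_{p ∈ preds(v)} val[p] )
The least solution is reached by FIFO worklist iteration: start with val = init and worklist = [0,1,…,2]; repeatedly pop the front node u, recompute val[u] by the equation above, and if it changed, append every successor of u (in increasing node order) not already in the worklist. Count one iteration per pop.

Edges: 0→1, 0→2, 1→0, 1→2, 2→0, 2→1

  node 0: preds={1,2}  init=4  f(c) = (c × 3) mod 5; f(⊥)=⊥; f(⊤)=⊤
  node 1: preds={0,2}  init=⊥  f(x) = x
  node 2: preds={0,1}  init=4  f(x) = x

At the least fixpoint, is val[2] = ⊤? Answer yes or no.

Iteration log — 5 steps:
  step 1. node 0  ⊔preds=4  new=⊤  old=4  +wl: 
  step 2. node 1  ⊔preds=⊤  new=⊤  old=⊥  +wl: 0
  step 3. node 2  ⊔preds=⊤  new=⊤  old=4  +wl: 1
  step 4. node 0  ⊔preds=⊤  new=⊤  stable
  step 5. node 1  ⊔preds=⊤  new=⊤  stable

Least fixpoint reached:
  node 0: ⊤
  node 1: ⊤
  node 2: ⊤

yes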